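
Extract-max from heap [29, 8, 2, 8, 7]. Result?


Max = 29
Replace root with last, heapify down
Resulting heap: [8, 8, 2, 7]


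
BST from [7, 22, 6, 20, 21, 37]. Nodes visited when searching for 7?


BST root = 7
Search for 7: compare at each node
Path: [7]


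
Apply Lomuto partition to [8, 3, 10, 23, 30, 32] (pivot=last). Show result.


Elements <= 32 go left of pivot.
Result: [8, 3, 10, 23, 30, 32], pivot at index 5


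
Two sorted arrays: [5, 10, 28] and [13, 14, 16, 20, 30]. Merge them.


Compare heads, take smaller each step.
Merged: [5, 10, 13, 14, 16, 20, 28, 30]


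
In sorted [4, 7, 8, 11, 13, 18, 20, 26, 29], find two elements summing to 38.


Two pointers: lo=0, hi=8
Found pair: (18, 20) summing to 38


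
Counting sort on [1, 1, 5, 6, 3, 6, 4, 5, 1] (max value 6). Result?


Count array: [0, 3, 0, 1, 1, 2, 2]
Reconstruct: [1, 1, 1, 3, 4, 5, 5, 6, 6]


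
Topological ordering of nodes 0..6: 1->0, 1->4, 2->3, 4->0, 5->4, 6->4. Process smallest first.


Kahn's algorithm, process smallest node first
Order: [1, 2, 3, 5, 6, 4, 0]


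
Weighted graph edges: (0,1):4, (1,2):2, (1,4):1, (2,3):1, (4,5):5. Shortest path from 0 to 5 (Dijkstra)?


Dijkstra from 0:
Distances: {0: 0, 1: 4, 2: 6, 3: 7, 4: 5, 5: 10}
Shortest distance to 5 = 10, path = [0, 1, 4, 5]


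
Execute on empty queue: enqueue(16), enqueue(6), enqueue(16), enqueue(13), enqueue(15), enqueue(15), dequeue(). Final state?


enqueue(16) -> [16]
enqueue(6) -> [16, 6]
enqueue(16) -> [16, 6, 16]
enqueue(13) -> [16, 6, 16, 13]
enqueue(15) -> [16, 6, 16, 13, 15]
enqueue(15) -> [16, 6, 16, 13, 15, 15]
dequeue() returns 16 -> [6, 16, 13, 15, 15]
Final queue (front to back): [6, 16, 13, 15, 15]


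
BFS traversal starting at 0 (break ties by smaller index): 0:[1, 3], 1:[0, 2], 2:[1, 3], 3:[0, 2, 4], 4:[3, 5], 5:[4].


BFS queue: start with [0]
Visit order: [0, 1, 3, 2, 4, 5]


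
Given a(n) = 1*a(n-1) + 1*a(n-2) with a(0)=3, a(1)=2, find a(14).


Build bottom-up:
...a(12)=555, a(13)=898, a(14)=1*898+1*555=1453


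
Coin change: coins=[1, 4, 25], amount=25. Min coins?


dp[0]=0; dp[i]=1+min(dp[i-c] for c in coins)
...dp[20]=5, dp[21]=6, dp[22]=7, dp[23]=8, dp[24]=6, dp[25]=1
Minimum coins for 25 = 1


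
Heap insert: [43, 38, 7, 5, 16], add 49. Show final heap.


Append 49: [43, 38, 7, 5, 16, 49]
Bubble up: swap idx 5(49) with idx 2(7); swap idx 2(49) with idx 0(43)
Result: [49, 38, 43, 5, 16, 7]


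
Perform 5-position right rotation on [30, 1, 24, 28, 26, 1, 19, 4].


Right rotate by 5: [28, 26, 1, 19, 4, 30, 1, 24]


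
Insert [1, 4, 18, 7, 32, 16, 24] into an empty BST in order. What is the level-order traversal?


Root = 1; build tree by BST insertion.
Level-Order traversal: [1, 4, 18, 7, 32, 16, 24]


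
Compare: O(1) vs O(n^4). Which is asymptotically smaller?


constant grows slower than quartic
O(1) is asymptotically smaller; O(n^4) grows faster


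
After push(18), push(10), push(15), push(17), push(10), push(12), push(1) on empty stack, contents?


push(18) -> [18]
push(10) -> [18, 10]
push(15) -> [18, 10, 15]
push(17) -> [18, 10, 15, 17]
push(10) -> [18, 10, 15, 17, 10]
push(12) -> [18, 10, 15, 17, 10, 12]
push(1) -> [18, 10, 15, 17, 10, 12, 1]
Final stack (bottom to top): [18, 10, 15, 17, 10, 12, 1]


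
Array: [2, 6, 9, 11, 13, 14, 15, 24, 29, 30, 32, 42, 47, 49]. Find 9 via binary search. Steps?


Search for 9:
[0,13] mid=6 arr[6]=15
[0,5] mid=2 arr[2]=9
Total: 2 comparisons


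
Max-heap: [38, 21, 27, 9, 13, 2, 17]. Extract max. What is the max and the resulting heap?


Max = 38
Replace root with last, heapify down
Resulting heap: [27, 21, 17, 9, 13, 2]


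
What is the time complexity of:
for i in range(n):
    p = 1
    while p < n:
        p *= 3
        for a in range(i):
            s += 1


Per nesting level: O(n) * O(log n) * O(n) [triangular over i] = O(n^2 log n)
Complexity: O(n^2 log n)


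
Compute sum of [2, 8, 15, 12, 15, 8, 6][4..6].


Prefix sums: [0, 2, 10, 25, 37, 52, 60, 66]
Sum[4..6] = prefix[7] - prefix[4] = 66 - 37 = 29


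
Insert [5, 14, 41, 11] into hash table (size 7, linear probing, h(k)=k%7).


Insertions: 5->slot 5; 14->slot 0; 41->slot 6; 11->slot 4
Table: [14, None, None, None, 11, 5, 41]


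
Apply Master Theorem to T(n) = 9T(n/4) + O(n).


a=9, b=4, c=1. log_4(9)=1.585 > c=1. Case 1: O(n^log_b(a)) = O(n^1.585)
Complexity: O(n^1.585)


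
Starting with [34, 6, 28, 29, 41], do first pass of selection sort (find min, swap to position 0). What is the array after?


After one pass: [6, 34, 28, 29, 41]


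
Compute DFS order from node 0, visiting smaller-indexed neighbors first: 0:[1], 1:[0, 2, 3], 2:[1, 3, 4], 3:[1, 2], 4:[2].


DFS stack-based: start with [0]
Visit order: [0, 1, 2, 3, 4]


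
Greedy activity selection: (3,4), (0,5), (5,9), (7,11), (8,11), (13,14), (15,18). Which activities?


Greedy: pick earliest-ending, then skip overlaps.
Selected (4 activities): [(3, 4), (5, 9), (13, 14), (15, 18)]


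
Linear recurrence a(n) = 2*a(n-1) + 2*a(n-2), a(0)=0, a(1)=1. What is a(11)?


Build bottom-up:
...a(9)=2448, a(10)=6688, a(11)=2*6688+2*2448=18272


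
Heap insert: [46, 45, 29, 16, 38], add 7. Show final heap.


Append 7: [46, 45, 29, 16, 38, 7]
Bubble up: no swaps needed
Result: [46, 45, 29, 16, 38, 7]


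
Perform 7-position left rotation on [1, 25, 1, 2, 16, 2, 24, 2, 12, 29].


Left rotate by 7: [2, 12, 29, 1, 25, 1, 2, 16, 2, 24]


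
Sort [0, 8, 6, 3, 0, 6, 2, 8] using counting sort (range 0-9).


Count array: [2, 0, 1, 1, 0, 0, 2, 0, 2, 0]
Reconstruct: [0, 0, 2, 3, 6, 6, 8, 8]


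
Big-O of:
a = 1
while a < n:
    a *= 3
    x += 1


Per nesting level: O(log n) = O(log n)
Complexity: O(log n)


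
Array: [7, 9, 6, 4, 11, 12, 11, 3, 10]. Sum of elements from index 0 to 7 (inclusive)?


Prefix sums: [0, 7, 16, 22, 26, 37, 49, 60, 63, 73]
Sum[0..7] = prefix[8] - prefix[0] = 63 - 0 = 63


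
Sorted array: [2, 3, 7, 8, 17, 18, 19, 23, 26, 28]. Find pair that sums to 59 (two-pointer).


Two pointers: lo=0, hi=9
No pair sums to 59


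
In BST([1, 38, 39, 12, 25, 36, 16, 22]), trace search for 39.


BST root = 1
Search for 39: compare at each node
Path: [1, 38, 39]


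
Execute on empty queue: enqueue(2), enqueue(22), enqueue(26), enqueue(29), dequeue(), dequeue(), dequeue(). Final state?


enqueue(2) -> [2]
enqueue(22) -> [2, 22]
enqueue(26) -> [2, 22, 26]
enqueue(29) -> [2, 22, 26, 29]
dequeue() returns 2 -> [22, 26, 29]
dequeue() returns 22 -> [26, 29]
dequeue() returns 26 -> [29]
Final queue (front to back): [29]


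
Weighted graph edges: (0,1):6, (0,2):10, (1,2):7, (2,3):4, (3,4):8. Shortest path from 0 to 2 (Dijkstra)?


Dijkstra from 0:
Distances: {0: 0, 1: 6, 2: 10, 3: 14, 4: 22}
Shortest distance to 2 = 10, path = [0, 2]


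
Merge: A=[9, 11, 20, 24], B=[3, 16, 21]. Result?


Compare heads, take smaller each step.
Merged: [3, 9, 11, 16, 20, 21, 24]


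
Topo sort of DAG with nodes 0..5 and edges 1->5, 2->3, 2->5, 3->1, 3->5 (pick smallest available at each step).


Kahn's algorithm, process smallest node first
Order: [0, 2, 3, 1, 4, 5]


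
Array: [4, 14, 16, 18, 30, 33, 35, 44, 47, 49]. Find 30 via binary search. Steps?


Search for 30:
[0,9] mid=4 arr[4]=30
Total: 1 comparisons


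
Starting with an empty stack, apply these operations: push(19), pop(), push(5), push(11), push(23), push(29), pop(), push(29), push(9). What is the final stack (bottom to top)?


push(19) -> [19]
pop() returns 19 -> []
push(5) -> [5]
push(11) -> [5, 11]
push(23) -> [5, 11, 23]
push(29) -> [5, 11, 23, 29]
pop() returns 29 -> [5, 11, 23]
push(29) -> [5, 11, 23, 29]
push(9) -> [5, 11, 23, 29, 9]
Final stack (bottom to top): [5, 11, 23, 29, 9]


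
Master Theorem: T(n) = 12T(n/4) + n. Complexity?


a=12, b=4, c=1. log_4(12)=1.792 > c=1. Case 1: O(n^log_b(a)) = O(n^1.792)
Complexity: O(n^1.792)


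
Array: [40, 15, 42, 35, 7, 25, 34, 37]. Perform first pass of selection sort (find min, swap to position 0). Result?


After one pass: [7, 15, 42, 35, 40, 25, 34, 37]


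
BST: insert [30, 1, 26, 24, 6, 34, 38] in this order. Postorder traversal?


Root = 30; build tree by BST insertion.
Postorder traversal: [6, 24, 26, 1, 38, 34, 30]


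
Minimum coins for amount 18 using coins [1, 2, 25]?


dp[0]=0; dp[i]=1+min(dp[i-c] for c in coins)
...dp[13]=7, dp[14]=7, dp[15]=8, dp[16]=8, dp[17]=9, dp[18]=9
Minimum coins for 18 = 9


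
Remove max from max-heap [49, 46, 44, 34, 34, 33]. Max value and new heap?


Max = 49
Replace root with last, heapify down
Resulting heap: [46, 34, 44, 33, 34]


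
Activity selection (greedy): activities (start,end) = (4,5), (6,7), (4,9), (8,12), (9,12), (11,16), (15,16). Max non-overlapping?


Greedy: pick earliest-ending, then skip overlaps.
Selected (4 activities): [(4, 5), (6, 7), (8, 12), (15, 16)]


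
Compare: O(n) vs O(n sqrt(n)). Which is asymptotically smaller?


linear grows slower than n^1.5
O(n) is asymptotically smaller; O(n sqrt(n)) grows faster


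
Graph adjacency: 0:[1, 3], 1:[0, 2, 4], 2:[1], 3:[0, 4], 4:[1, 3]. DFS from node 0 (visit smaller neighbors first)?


DFS stack-based: start with [0]
Visit order: [0, 1, 2, 4, 3]


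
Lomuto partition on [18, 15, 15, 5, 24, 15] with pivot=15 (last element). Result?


Elements <= 15 go left of pivot.
Result: [15, 15, 5, 15, 24, 18], pivot at index 3


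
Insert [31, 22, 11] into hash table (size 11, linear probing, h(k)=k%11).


Insertions: 31->slot 9; 22->slot 0; 11->slot 1
Table: [22, 11, None, None, None, None, None, None, None, 31, None]


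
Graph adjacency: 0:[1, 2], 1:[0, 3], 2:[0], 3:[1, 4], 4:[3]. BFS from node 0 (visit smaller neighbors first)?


BFS queue: start with [0]
Visit order: [0, 1, 2, 3, 4]


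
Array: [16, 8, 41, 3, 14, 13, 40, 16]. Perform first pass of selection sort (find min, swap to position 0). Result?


After one pass: [3, 8, 41, 16, 14, 13, 40, 16]


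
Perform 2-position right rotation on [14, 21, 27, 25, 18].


Right rotate by 2: [25, 18, 14, 21, 27]


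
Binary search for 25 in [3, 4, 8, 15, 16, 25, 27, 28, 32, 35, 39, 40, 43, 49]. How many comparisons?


Search for 25:
[0,13] mid=6 arr[6]=27
[0,5] mid=2 arr[2]=8
[3,5] mid=4 arr[4]=16
[5,5] mid=5 arr[5]=25
Total: 4 comparisons


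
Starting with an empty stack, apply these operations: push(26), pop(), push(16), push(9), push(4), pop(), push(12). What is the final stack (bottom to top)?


push(26) -> [26]
pop() returns 26 -> []
push(16) -> [16]
push(9) -> [16, 9]
push(4) -> [16, 9, 4]
pop() returns 4 -> [16, 9]
push(12) -> [16, 9, 12]
Final stack (bottom to top): [16, 9, 12]


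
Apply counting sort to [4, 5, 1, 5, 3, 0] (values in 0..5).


Count array: [1, 1, 0, 1, 1, 2]
Reconstruct: [0, 1, 3, 4, 5, 5]


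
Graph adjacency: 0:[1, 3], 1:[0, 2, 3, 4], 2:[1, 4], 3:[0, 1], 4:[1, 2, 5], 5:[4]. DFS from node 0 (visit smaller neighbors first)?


DFS stack-based: start with [0]
Visit order: [0, 1, 2, 4, 5, 3]


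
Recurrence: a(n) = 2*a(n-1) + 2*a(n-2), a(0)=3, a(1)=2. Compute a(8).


Build bottom-up:
...a(6)=504, a(7)=1376, a(8)=2*1376+2*504=3760


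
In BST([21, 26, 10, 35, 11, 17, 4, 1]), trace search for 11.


BST root = 21
Search for 11: compare at each node
Path: [21, 10, 11]


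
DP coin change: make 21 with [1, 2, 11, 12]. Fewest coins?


dp[0]=0; dp[i]=1+min(dp[i-c] for c in coins)
...dp[16]=3, dp[17]=4, dp[18]=4, dp[19]=5, dp[20]=5, dp[21]=6
Minimum coins for 21 = 6


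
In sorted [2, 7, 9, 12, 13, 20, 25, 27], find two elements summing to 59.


Two pointers: lo=0, hi=7
No pair sums to 59


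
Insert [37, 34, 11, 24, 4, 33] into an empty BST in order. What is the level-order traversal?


Root = 37; build tree by BST insertion.
Level-Order traversal: [37, 34, 11, 4, 24, 33]


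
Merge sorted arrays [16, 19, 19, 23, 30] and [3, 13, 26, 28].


Compare heads, take smaller each step.
Merged: [3, 13, 16, 19, 19, 23, 26, 28, 30]


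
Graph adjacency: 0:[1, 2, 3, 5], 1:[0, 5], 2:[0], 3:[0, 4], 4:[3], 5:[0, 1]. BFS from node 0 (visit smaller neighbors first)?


BFS queue: start with [0]
Visit order: [0, 1, 2, 3, 5, 4]


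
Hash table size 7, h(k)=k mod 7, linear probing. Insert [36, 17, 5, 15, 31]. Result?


Insertions: 36->slot 1; 17->slot 3; 5->slot 5; 15->slot 2; 31->slot 4
Table: [None, 36, 15, 17, 31, 5, None]


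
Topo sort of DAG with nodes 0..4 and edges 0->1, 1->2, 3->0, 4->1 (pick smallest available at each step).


Kahn's algorithm, process smallest node first
Order: [3, 0, 4, 1, 2]


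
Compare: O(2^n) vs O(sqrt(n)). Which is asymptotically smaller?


sublinear grows slower than exponential
O(sqrt(n)) is asymptotically smaller; O(2^n) grows faster


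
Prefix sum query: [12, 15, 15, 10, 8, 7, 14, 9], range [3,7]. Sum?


Prefix sums: [0, 12, 27, 42, 52, 60, 67, 81, 90]
Sum[3..7] = prefix[8] - prefix[3] = 90 - 42 = 48


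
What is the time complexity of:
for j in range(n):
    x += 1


Per nesting level: O(n) = O(n)
Complexity: O(n)


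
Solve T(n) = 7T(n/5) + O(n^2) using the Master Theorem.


a=7, b=5, c=2. log_5(7)=1.209 < c=2. Case 3: O(n^c) = O(n^2)
Complexity: O(n^2)


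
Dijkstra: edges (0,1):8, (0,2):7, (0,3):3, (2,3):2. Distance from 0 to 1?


Dijkstra from 0:
Distances: {0: 0, 1: 8, 2: 5, 3: 3}
Shortest distance to 1 = 8, path = [0, 1]


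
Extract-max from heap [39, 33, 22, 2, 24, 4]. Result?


Max = 39
Replace root with last, heapify down
Resulting heap: [33, 24, 22, 2, 4]


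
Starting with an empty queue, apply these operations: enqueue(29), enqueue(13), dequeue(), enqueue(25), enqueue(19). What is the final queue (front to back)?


enqueue(29) -> [29]
enqueue(13) -> [29, 13]
dequeue() returns 29 -> [13]
enqueue(25) -> [13, 25]
enqueue(19) -> [13, 25, 19]
Final queue (front to back): [13, 25, 19]


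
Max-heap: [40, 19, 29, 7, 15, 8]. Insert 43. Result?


Append 43: [40, 19, 29, 7, 15, 8, 43]
Bubble up: swap idx 6(43) with idx 2(29); swap idx 2(43) with idx 0(40)
Result: [43, 19, 40, 7, 15, 8, 29]


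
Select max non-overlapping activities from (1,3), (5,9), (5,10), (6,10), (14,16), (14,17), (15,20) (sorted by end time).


Greedy: pick earliest-ending, then skip overlaps.
Selected (3 activities): [(1, 3), (5, 9), (14, 16)]


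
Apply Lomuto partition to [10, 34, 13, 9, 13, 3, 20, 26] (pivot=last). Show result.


Elements <= 26 go left of pivot.
Result: [10, 13, 9, 13, 3, 20, 26, 34], pivot at index 6


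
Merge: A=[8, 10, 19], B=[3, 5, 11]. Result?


Compare heads, take smaller each step.
Merged: [3, 5, 8, 10, 11, 19]


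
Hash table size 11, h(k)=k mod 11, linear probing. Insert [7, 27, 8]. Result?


Insertions: 7->slot 7; 27->slot 5; 8->slot 8
Table: [None, None, None, None, None, 27, None, 7, 8, None, None]


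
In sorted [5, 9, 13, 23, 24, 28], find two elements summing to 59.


Two pointers: lo=0, hi=5
No pair sums to 59


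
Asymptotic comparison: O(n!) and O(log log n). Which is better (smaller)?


double-logarithmic grows slower than factorial
O(log log n) is asymptotically smaller; O(n!) grows faster


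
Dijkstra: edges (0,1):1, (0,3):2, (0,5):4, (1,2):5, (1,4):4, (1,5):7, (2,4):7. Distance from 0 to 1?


Dijkstra from 0:
Distances: {0: 0, 1: 1, 2: 6, 3: 2, 4: 5, 5: 4}
Shortest distance to 1 = 1, path = [0, 1]


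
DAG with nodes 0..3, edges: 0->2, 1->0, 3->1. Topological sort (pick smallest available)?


Kahn's algorithm, process smallest node first
Order: [3, 1, 0, 2]


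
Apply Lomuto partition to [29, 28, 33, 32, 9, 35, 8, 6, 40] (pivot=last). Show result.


Elements <= 40 go left of pivot.
Result: [29, 28, 33, 32, 9, 35, 8, 6, 40], pivot at index 8


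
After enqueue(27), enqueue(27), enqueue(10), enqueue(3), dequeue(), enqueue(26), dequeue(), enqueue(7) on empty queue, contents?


enqueue(27) -> [27]
enqueue(27) -> [27, 27]
enqueue(10) -> [27, 27, 10]
enqueue(3) -> [27, 27, 10, 3]
dequeue() returns 27 -> [27, 10, 3]
enqueue(26) -> [27, 10, 3, 26]
dequeue() returns 27 -> [10, 3, 26]
enqueue(7) -> [10, 3, 26, 7]
Final queue (front to back): [10, 3, 26, 7]


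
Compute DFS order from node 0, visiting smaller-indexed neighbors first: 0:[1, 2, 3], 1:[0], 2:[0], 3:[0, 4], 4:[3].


DFS stack-based: start with [0]
Visit order: [0, 1, 2, 3, 4]


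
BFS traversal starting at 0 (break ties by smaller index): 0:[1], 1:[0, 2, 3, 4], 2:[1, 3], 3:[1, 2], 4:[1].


BFS queue: start with [0]
Visit order: [0, 1, 2, 3, 4]


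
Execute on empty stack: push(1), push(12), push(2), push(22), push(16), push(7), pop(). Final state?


push(1) -> [1]
push(12) -> [1, 12]
push(2) -> [1, 12, 2]
push(22) -> [1, 12, 2, 22]
push(16) -> [1, 12, 2, 22, 16]
push(7) -> [1, 12, 2, 22, 16, 7]
pop() returns 7 -> [1, 12, 2, 22, 16]
Final stack (bottom to top): [1, 12, 2, 22, 16]


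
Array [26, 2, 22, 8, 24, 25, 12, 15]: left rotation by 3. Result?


Left rotate by 3: [8, 24, 25, 12, 15, 26, 2, 22]


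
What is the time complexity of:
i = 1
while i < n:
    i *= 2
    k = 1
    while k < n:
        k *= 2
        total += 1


Per nesting level: O(log n) * O(log n) = O((log n)^2)
Complexity: O((log n)^2)


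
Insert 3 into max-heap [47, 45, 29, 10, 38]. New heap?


Append 3: [47, 45, 29, 10, 38, 3]
Bubble up: no swaps needed
Result: [47, 45, 29, 10, 38, 3]


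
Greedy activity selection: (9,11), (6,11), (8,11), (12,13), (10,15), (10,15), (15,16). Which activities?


Greedy: pick earliest-ending, then skip overlaps.
Selected (3 activities): [(9, 11), (12, 13), (15, 16)]


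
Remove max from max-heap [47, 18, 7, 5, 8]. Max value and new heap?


Max = 47
Replace root with last, heapify down
Resulting heap: [18, 8, 7, 5]


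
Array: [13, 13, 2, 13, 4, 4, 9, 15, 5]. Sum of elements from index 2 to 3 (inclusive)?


Prefix sums: [0, 13, 26, 28, 41, 45, 49, 58, 73, 78]
Sum[2..3] = prefix[4] - prefix[2] = 41 - 26 = 15


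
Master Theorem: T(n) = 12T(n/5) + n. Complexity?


a=12, b=5, c=1. log_5(12)=1.544 > c=1. Case 1: O(n^log_b(a)) = O(n^1.544)
Complexity: O(n^1.544)


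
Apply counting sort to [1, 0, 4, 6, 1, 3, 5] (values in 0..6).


Count array: [1, 2, 0, 1, 1, 1, 1]
Reconstruct: [0, 1, 1, 3, 4, 5, 6]


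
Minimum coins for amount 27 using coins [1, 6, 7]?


dp[0]=0; dp[i]=1+min(dp[i-c] for c in coins)
...dp[22]=4, dp[23]=5, dp[24]=4, dp[25]=4, dp[26]=4, dp[27]=4
Minimum coins for 27 = 4


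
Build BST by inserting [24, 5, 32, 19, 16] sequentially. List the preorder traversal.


Root = 24; build tree by BST insertion.
Preorder traversal: [24, 5, 19, 16, 32]


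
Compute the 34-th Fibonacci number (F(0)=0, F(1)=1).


F(n)=F(n-1)+F(n-2)
...F(32)=2178309, F(33)=3524578, F(34)=5702887


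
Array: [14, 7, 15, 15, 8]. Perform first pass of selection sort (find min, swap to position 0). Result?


After one pass: [7, 14, 15, 15, 8]


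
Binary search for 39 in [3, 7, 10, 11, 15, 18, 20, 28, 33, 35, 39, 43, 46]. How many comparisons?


Search for 39:
[0,12] mid=6 arr[6]=20
[7,12] mid=9 arr[9]=35
[10,12] mid=11 arr[11]=43
[10,10] mid=10 arr[10]=39
Total: 4 comparisons


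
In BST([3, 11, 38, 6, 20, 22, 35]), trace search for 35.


BST root = 3
Search for 35: compare at each node
Path: [3, 11, 38, 20, 22, 35]


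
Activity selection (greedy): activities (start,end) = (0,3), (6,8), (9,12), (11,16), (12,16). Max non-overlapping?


Greedy: pick earliest-ending, then skip overlaps.
Selected (4 activities): [(0, 3), (6, 8), (9, 12), (12, 16)]


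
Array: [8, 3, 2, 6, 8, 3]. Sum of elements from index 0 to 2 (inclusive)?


Prefix sums: [0, 8, 11, 13, 19, 27, 30]
Sum[0..2] = prefix[3] - prefix[0] = 13 - 0 = 13


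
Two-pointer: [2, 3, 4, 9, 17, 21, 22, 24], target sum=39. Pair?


Two pointers: lo=0, hi=7
Found pair: (17, 22) summing to 39


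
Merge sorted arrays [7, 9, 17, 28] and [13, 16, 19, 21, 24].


Compare heads, take smaller each step.
Merged: [7, 9, 13, 16, 17, 19, 21, 24, 28]


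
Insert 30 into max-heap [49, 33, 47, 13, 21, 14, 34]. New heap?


Append 30: [49, 33, 47, 13, 21, 14, 34, 30]
Bubble up: swap idx 7(30) with idx 3(13)
Result: [49, 33, 47, 30, 21, 14, 34, 13]


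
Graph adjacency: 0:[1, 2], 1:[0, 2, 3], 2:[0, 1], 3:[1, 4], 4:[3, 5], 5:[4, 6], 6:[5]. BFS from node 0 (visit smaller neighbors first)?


BFS queue: start with [0]
Visit order: [0, 1, 2, 3, 4, 5, 6]


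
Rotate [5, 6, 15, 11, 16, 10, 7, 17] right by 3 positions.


Right rotate by 3: [10, 7, 17, 5, 6, 15, 11, 16]


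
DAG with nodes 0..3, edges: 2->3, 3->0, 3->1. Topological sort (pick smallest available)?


Kahn's algorithm, process smallest node first
Order: [2, 3, 0, 1]


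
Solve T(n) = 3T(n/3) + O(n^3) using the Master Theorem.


a=3, b=3, c=3. log_3(3)=1 < c=3. Case 3: O(n^c) = O(n^3)
Complexity: O(n^3)


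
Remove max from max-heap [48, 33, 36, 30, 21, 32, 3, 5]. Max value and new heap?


Max = 48
Replace root with last, heapify down
Resulting heap: [36, 33, 32, 30, 21, 5, 3]


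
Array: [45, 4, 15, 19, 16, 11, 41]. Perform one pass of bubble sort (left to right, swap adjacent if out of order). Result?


After one pass: [4, 15, 19, 16, 11, 41, 45]


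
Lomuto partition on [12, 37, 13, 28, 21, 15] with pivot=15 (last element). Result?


Elements <= 15 go left of pivot.
Result: [12, 13, 15, 28, 21, 37], pivot at index 2


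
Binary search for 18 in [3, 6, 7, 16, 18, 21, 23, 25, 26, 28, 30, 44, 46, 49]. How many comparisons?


Search for 18:
[0,13] mid=6 arr[6]=23
[0,5] mid=2 arr[2]=7
[3,5] mid=4 arr[4]=18
Total: 3 comparisons


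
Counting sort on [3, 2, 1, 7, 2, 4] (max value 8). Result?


Count array: [0, 1, 2, 1, 1, 0, 0, 1, 0]
Reconstruct: [1, 2, 2, 3, 4, 7]


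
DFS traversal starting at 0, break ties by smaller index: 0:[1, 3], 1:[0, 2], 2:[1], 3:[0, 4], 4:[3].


DFS stack-based: start with [0]
Visit order: [0, 1, 2, 3, 4]


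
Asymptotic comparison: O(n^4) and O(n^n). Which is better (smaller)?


quartic grows slower than n^n
O(n^4) is asymptotically smaller; O(n^n) grows faster


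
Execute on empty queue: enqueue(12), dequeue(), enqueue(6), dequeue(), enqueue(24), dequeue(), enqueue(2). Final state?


enqueue(12) -> [12]
dequeue() returns 12 -> []
enqueue(6) -> [6]
dequeue() returns 6 -> []
enqueue(24) -> [24]
dequeue() returns 24 -> []
enqueue(2) -> [2]
Final queue (front to back): [2]


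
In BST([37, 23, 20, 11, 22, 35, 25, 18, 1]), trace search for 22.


BST root = 37
Search for 22: compare at each node
Path: [37, 23, 20, 22]


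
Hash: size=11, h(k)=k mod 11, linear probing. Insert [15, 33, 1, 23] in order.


Insertions: 15->slot 4; 33->slot 0; 1->slot 1; 23->slot 2
Table: [33, 1, 23, None, 15, None, None, None, None, None, None]


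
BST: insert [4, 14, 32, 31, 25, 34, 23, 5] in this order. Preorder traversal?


Root = 4; build tree by BST insertion.
Preorder traversal: [4, 14, 5, 32, 31, 25, 23, 34]


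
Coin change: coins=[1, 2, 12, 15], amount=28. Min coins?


dp[0]=0; dp[i]=1+min(dp[i-c] for c in coins)
...dp[23]=5, dp[24]=2, dp[25]=3, dp[26]=3, dp[27]=2, dp[28]=3
Minimum coins for 28 = 3


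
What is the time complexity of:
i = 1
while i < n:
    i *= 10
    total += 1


Per nesting level: O(log n) = O(log n)
Complexity: O(log n)


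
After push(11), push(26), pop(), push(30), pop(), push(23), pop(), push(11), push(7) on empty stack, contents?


push(11) -> [11]
push(26) -> [11, 26]
pop() returns 26 -> [11]
push(30) -> [11, 30]
pop() returns 30 -> [11]
push(23) -> [11, 23]
pop() returns 23 -> [11]
push(11) -> [11, 11]
push(7) -> [11, 11, 7]
Final stack (bottom to top): [11, 11, 7]


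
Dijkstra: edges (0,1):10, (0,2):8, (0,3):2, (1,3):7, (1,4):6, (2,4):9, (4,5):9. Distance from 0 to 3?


Dijkstra from 0:
Distances: {0: 0, 1: 9, 2: 8, 3: 2, 4: 15, 5: 24}
Shortest distance to 3 = 2, path = [0, 3]


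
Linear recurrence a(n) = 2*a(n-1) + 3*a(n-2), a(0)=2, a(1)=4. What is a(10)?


Build bottom-up:
...a(8)=9842, a(9)=29524, a(10)=2*29524+3*9842=88574


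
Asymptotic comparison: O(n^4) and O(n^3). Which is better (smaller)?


cubic grows slower than quartic
O(n^3) is asymptotically smaller; O(n^4) grows faster


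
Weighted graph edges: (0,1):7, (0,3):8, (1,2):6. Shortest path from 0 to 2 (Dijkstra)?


Dijkstra from 0:
Distances: {0: 0, 1: 7, 2: 13, 3: 8}
Shortest distance to 2 = 13, path = [0, 1, 2]


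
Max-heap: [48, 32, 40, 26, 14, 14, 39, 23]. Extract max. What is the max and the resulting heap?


Max = 48
Replace root with last, heapify down
Resulting heap: [40, 32, 39, 26, 14, 14, 23]


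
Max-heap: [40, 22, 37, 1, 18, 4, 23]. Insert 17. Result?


Append 17: [40, 22, 37, 1, 18, 4, 23, 17]
Bubble up: swap idx 7(17) with idx 3(1)
Result: [40, 22, 37, 17, 18, 4, 23, 1]


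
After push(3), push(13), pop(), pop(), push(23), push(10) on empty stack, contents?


push(3) -> [3]
push(13) -> [3, 13]
pop() returns 13 -> [3]
pop() returns 3 -> []
push(23) -> [23]
push(10) -> [23, 10]
Final stack (bottom to top): [23, 10]


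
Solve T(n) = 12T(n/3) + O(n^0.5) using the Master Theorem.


a=12, b=3, c=0.5. log_3(12)=2.262 > c=0.5. Case 1: O(n^log_b(a)) = O(n^2.262)
Complexity: O(n^2.262)


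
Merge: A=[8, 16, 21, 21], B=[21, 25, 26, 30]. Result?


Compare heads, take smaller each step.
Merged: [8, 16, 21, 21, 21, 25, 26, 30]


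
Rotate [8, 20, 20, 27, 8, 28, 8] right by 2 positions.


Right rotate by 2: [28, 8, 8, 20, 20, 27, 8]


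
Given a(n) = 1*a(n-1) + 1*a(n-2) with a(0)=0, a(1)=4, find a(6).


Build bottom-up:
...a(4)=12, a(5)=20, a(6)=1*20+1*12=32


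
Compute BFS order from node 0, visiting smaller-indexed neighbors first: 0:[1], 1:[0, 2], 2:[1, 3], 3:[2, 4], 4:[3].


BFS queue: start with [0]
Visit order: [0, 1, 2, 3, 4]


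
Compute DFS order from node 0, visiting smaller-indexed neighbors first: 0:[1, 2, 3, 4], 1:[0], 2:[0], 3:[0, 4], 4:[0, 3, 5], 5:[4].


DFS stack-based: start with [0]
Visit order: [0, 1, 2, 3, 4, 5]


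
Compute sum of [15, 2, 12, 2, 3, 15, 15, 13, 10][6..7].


Prefix sums: [0, 15, 17, 29, 31, 34, 49, 64, 77, 87]
Sum[6..7] = prefix[8] - prefix[6] = 77 - 49 = 28


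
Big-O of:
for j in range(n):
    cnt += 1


Per nesting level: O(n) = O(n)
Complexity: O(n)


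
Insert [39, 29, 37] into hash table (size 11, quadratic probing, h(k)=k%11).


Insertions: 39->slot 6; 29->slot 7; 37->slot 4
Table: [None, None, None, None, 37, None, 39, 29, None, None, None]


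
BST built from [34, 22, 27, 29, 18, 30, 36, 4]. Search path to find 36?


BST root = 34
Search for 36: compare at each node
Path: [34, 36]


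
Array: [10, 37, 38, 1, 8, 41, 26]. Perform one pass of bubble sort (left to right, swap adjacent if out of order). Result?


After one pass: [10, 37, 1, 8, 38, 26, 41]


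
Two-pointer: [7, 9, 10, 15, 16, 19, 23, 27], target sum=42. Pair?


Two pointers: lo=0, hi=7
Found pair: (15, 27) summing to 42


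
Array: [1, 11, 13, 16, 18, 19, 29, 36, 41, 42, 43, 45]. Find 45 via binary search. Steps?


Search for 45:
[0,11] mid=5 arr[5]=19
[6,11] mid=8 arr[8]=41
[9,11] mid=10 arr[10]=43
[11,11] mid=11 arr[11]=45
Total: 4 comparisons


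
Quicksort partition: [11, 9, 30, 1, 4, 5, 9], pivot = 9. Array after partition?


Elements <= 9 go left of pivot.
Result: [9, 1, 4, 5, 9, 11, 30], pivot at index 4


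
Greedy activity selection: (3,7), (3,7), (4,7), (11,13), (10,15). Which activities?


Greedy: pick earliest-ending, then skip overlaps.
Selected (2 activities): [(3, 7), (11, 13)]


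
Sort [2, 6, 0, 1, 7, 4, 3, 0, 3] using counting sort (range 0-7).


Count array: [2, 1, 1, 2, 1, 0, 1, 1]
Reconstruct: [0, 0, 1, 2, 3, 3, 4, 6, 7]


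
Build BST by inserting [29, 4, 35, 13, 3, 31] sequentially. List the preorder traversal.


Root = 29; build tree by BST insertion.
Preorder traversal: [29, 4, 3, 13, 35, 31]


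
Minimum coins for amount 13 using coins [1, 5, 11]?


dp[0]=0; dp[i]=1+min(dp[i-c] for c in coins)
...dp[8]=4, dp[9]=5, dp[10]=2, dp[11]=1, dp[12]=2, dp[13]=3
Minimum coins for 13 = 3


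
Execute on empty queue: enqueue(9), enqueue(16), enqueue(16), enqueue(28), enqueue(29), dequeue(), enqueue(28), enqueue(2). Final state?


enqueue(9) -> [9]
enqueue(16) -> [9, 16]
enqueue(16) -> [9, 16, 16]
enqueue(28) -> [9, 16, 16, 28]
enqueue(29) -> [9, 16, 16, 28, 29]
dequeue() returns 9 -> [16, 16, 28, 29]
enqueue(28) -> [16, 16, 28, 29, 28]
enqueue(2) -> [16, 16, 28, 29, 28, 2]
Final queue (front to back): [16, 16, 28, 29, 28, 2]


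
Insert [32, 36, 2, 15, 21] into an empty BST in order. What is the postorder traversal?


Root = 32; build tree by BST insertion.
Postorder traversal: [21, 15, 2, 36, 32]


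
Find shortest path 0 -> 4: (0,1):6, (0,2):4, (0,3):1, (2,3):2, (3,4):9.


Dijkstra from 0:
Distances: {0: 0, 1: 6, 2: 3, 3: 1, 4: 10}
Shortest distance to 4 = 10, path = [0, 3, 4]


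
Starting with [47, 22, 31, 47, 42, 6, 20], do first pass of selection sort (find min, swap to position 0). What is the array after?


After one pass: [6, 22, 31, 47, 42, 47, 20]


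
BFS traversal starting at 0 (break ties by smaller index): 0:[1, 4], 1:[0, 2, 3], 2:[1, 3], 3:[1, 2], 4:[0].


BFS queue: start with [0]
Visit order: [0, 1, 4, 2, 3]


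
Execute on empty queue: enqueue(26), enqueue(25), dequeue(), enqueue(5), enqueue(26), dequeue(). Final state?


enqueue(26) -> [26]
enqueue(25) -> [26, 25]
dequeue() returns 26 -> [25]
enqueue(5) -> [25, 5]
enqueue(26) -> [25, 5, 26]
dequeue() returns 25 -> [5, 26]
Final queue (front to back): [5, 26]


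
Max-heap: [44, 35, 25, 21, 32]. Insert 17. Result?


Append 17: [44, 35, 25, 21, 32, 17]
Bubble up: no swaps needed
Result: [44, 35, 25, 21, 32, 17]


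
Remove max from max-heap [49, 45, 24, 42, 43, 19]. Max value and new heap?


Max = 49
Replace root with last, heapify down
Resulting heap: [45, 43, 24, 42, 19]


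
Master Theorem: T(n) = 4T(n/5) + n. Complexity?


a=4, b=5, c=1. log_5(4)=0.861 < c=1. Case 3: O(n^c) = O(n)
Complexity: O(n)


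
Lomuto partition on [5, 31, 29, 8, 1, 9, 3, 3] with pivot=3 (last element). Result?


Elements <= 3 go left of pivot.
Result: [1, 3, 3, 8, 5, 9, 31, 29], pivot at index 2


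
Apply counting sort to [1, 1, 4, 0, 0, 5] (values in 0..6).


Count array: [2, 2, 0, 0, 1, 1, 0]
Reconstruct: [0, 0, 1, 1, 4, 5]


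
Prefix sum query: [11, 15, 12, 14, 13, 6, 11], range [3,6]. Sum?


Prefix sums: [0, 11, 26, 38, 52, 65, 71, 82]
Sum[3..6] = prefix[7] - prefix[3] = 82 - 38 = 44


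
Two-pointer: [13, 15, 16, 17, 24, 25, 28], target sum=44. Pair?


Two pointers: lo=0, hi=6
Found pair: (16, 28) summing to 44


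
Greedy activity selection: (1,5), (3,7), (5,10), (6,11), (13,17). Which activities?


Greedy: pick earliest-ending, then skip overlaps.
Selected (3 activities): [(1, 5), (5, 10), (13, 17)]


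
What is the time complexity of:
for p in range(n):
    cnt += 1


Per nesting level: O(n) = O(n)
Complexity: O(n)


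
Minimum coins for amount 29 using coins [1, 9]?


dp[0]=0; dp[i]=1+min(dp[i-c] for c in coins)
...dp[24]=8, dp[25]=9, dp[26]=10, dp[27]=3, dp[28]=4, dp[29]=5
Minimum coins for 29 = 5


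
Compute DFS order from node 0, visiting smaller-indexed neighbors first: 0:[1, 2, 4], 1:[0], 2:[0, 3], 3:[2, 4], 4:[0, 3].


DFS stack-based: start with [0]
Visit order: [0, 1, 2, 3, 4]


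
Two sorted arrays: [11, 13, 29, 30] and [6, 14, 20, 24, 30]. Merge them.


Compare heads, take smaller each step.
Merged: [6, 11, 13, 14, 20, 24, 29, 30, 30]


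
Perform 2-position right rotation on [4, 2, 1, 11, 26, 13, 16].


Right rotate by 2: [13, 16, 4, 2, 1, 11, 26]


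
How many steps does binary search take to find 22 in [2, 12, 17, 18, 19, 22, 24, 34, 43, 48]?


Search for 22:
[0,9] mid=4 arr[4]=19
[5,9] mid=7 arr[7]=34
[5,6] mid=5 arr[5]=22
Total: 3 comparisons


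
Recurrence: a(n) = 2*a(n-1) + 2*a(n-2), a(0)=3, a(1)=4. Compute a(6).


Build bottom-up:
...a(4)=100, a(5)=272, a(6)=2*272+2*100=744


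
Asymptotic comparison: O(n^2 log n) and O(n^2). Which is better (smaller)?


quadratic grows slower than n^2 log n
O(n^2) is asymptotically smaller; O(n^2 log n) grows faster


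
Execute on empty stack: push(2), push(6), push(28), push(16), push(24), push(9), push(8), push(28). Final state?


push(2) -> [2]
push(6) -> [2, 6]
push(28) -> [2, 6, 28]
push(16) -> [2, 6, 28, 16]
push(24) -> [2, 6, 28, 16, 24]
push(9) -> [2, 6, 28, 16, 24, 9]
push(8) -> [2, 6, 28, 16, 24, 9, 8]
push(28) -> [2, 6, 28, 16, 24, 9, 8, 28]
Final stack (bottom to top): [2, 6, 28, 16, 24, 9, 8, 28]


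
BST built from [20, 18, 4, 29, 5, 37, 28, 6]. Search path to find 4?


BST root = 20
Search for 4: compare at each node
Path: [20, 18, 4]


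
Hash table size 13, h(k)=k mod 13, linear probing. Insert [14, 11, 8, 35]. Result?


Insertions: 14->slot 1; 11->slot 11; 8->slot 8; 35->slot 9
Table: [None, 14, None, None, None, None, None, None, 8, 35, None, 11, None]


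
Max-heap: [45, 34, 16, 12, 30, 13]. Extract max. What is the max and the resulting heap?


Max = 45
Replace root with last, heapify down
Resulting heap: [34, 30, 16, 12, 13]


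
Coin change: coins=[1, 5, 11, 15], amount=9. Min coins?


dp[0]=0; dp[i]=1+min(dp[i-c] for c in coins)
...dp[4]=4, dp[5]=1, dp[6]=2, dp[7]=3, dp[8]=4, dp[9]=5
Minimum coins for 9 = 5


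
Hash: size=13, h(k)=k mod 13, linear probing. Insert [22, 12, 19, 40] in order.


Insertions: 22->slot 9; 12->slot 12; 19->slot 6; 40->slot 1
Table: [None, 40, None, None, None, None, 19, None, None, 22, None, None, 12]


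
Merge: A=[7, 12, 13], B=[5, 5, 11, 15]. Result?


Compare heads, take smaller each step.
Merged: [5, 5, 7, 11, 12, 13, 15]


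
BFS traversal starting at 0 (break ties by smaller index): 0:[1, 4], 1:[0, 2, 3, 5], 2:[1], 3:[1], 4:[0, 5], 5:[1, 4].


BFS queue: start with [0]
Visit order: [0, 1, 4, 2, 3, 5]


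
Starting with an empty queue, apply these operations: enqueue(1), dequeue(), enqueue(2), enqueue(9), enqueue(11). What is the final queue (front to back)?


enqueue(1) -> [1]
dequeue() returns 1 -> []
enqueue(2) -> [2]
enqueue(9) -> [2, 9]
enqueue(11) -> [2, 9, 11]
Final queue (front to back): [2, 9, 11]


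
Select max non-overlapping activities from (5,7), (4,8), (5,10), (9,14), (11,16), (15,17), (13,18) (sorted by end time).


Greedy: pick earliest-ending, then skip overlaps.
Selected (3 activities): [(5, 7), (9, 14), (15, 17)]


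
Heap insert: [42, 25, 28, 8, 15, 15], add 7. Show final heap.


Append 7: [42, 25, 28, 8, 15, 15, 7]
Bubble up: no swaps needed
Result: [42, 25, 28, 8, 15, 15, 7]


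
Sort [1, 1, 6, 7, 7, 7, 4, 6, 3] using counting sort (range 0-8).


Count array: [0, 2, 0, 1, 1, 0, 2, 3, 0]
Reconstruct: [1, 1, 3, 4, 6, 6, 7, 7, 7]


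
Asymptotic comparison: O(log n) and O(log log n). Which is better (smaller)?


double-logarithmic grows slower than logarithmic
O(log log n) is asymptotically smaller; O(log n) grows faster


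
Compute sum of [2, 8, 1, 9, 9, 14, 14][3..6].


Prefix sums: [0, 2, 10, 11, 20, 29, 43, 57]
Sum[3..6] = prefix[7] - prefix[3] = 57 - 11 = 46


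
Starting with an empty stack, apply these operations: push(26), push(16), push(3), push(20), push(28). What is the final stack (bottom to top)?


push(26) -> [26]
push(16) -> [26, 16]
push(3) -> [26, 16, 3]
push(20) -> [26, 16, 3, 20]
push(28) -> [26, 16, 3, 20, 28]
Final stack (bottom to top): [26, 16, 3, 20, 28]


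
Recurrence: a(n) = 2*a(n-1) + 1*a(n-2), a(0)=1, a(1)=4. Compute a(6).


Build bottom-up:
...a(4)=53, a(5)=128, a(6)=2*128+1*53=309


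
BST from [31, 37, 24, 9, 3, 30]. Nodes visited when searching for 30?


BST root = 31
Search for 30: compare at each node
Path: [31, 24, 30]


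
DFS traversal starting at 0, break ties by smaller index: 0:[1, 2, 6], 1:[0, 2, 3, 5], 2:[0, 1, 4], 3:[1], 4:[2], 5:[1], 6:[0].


DFS stack-based: start with [0]
Visit order: [0, 1, 2, 4, 3, 5, 6]


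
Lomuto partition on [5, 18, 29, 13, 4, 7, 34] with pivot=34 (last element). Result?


Elements <= 34 go left of pivot.
Result: [5, 18, 29, 13, 4, 7, 34], pivot at index 6


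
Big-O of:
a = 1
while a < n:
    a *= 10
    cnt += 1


Per nesting level: O(log n) = O(log n)
Complexity: O(log n)


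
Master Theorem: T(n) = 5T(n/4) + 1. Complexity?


a=5, b=4, c=0. log_4(5)=1.161 > c=0. Case 1: O(n^log_b(a)) = O(n^1.161)
Complexity: O(n^1.161)


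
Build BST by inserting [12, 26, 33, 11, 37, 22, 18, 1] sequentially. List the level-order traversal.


Root = 12; build tree by BST insertion.
Level-Order traversal: [12, 11, 26, 1, 22, 33, 18, 37]


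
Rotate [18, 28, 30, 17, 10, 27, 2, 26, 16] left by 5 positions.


Left rotate by 5: [27, 2, 26, 16, 18, 28, 30, 17, 10]


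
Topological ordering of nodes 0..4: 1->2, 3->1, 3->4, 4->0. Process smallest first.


Kahn's algorithm, process smallest node first
Order: [3, 1, 2, 4, 0]


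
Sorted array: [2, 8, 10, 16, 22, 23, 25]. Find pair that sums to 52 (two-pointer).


Two pointers: lo=0, hi=6
No pair sums to 52


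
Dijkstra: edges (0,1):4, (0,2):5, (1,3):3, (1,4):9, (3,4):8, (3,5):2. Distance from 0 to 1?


Dijkstra from 0:
Distances: {0: 0, 1: 4, 2: 5, 3: 7, 4: 13, 5: 9}
Shortest distance to 1 = 4, path = [0, 1]


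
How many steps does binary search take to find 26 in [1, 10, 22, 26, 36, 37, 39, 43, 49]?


Search for 26:
[0,8] mid=4 arr[4]=36
[0,3] mid=1 arr[1]=10
[2,3] mid=2 arr[2]=22
[3,3] mid=3 arr[3]=26
Total: 4 comparisons


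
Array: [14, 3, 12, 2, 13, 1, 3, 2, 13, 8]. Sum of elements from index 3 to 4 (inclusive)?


Prefix sums: [0, 14, 17, 29, 31, 44, 45, 48, 50, 63, 71]
Sum[3..4] = prefix[5] - prefix[3] = 44 - 29 = 15


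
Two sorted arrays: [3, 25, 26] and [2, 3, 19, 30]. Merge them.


Compare heads, take smaller each step.
Merged: [2, 3, 3, 19, 25, 26, 30]


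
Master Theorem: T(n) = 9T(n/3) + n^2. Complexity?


a=9, b=3, c=2. log_3(9)=2 = c=2. Case 2: O(n^c log n) = O(n^2 log n)
Complexity: O(n^2 log n)


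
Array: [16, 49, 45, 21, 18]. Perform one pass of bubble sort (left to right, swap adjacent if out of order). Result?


After one pass: [16, 45, 21, 18, 49]


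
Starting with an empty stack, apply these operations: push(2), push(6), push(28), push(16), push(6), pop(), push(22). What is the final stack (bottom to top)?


push(2) -> [2]
push(6) -> [2, 6]
push(28) -> [2, 6, 28]
push(16) -> [2, 6, 28, 16]
push(6) -> [2, 6, 28, 16, 6]
pop() returns 6 -> [2, 6, 28, 16]
push(22) -> [2, 6, 28, 16, 22]
Final stack (bottom to top): [2, 6, 28, 16, 22]


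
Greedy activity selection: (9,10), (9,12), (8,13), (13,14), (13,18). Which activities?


Greedy: pick earliest-ending, then skip overlaps.
Selected (2 activities): [(9, 10), (13, 14)]


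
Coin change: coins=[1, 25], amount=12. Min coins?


dp[0]=0; dp[i]=1+min(dp[i-c] for c in coins)
...dp[7]=7, dp[8]=8, dp[9]=9, dp[10]=10, dp[11]=11, dp[12]=12
Minimum coins for 12 = 12


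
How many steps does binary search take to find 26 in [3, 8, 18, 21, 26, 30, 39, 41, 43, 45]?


Search for 26:
[0,9] mid=4 arr[4]=26
Total: 1 comparisons


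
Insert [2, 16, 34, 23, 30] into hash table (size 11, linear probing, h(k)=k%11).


Insertions: 2->slot 2; 16->slot 5; 34->slot 1; 23->slot 3; 30->slot 8
Table: [None, 34, 2, 23, None, 16, None, None, 30, None, None]
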